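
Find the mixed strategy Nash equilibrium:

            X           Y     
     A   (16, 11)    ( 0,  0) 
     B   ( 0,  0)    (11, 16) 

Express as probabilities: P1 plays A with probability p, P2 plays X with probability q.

p = 0.5926, q = 0.4074

Work:
Find probabilities that make opponent indifferent:
P2 chooses q to make P1 indifferent between A and B
P1 chooses p to make P2 indifferent between X and Y
Mixed NE: P1 plays (A: 0.5926, B: 0.4074), P2 plays (X: 0.4074, Y: 0.5926)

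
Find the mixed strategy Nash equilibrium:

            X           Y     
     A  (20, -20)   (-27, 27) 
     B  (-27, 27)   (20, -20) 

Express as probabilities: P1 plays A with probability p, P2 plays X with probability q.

p = 0.5, q = 0.5

Work:
Find probabilities that make opponent indifferent:
P2 chooses q to make P1 indifferent between A and B
P1 chooses p to make P2 indifferent between X and Y
Mixed NE: P1 plays (A: 0.5, B: 0.5), P2 plays (X: 0.5, Y: 0.5)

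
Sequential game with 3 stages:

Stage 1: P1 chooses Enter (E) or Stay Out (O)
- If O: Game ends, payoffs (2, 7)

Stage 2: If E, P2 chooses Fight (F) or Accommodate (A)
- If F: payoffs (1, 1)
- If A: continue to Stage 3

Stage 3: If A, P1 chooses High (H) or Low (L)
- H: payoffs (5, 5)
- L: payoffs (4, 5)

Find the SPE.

SPE: (E, A, H); Outcome (5, 5)

Work:
Stage 3: P1 chooses H (5 vs 4)
Stage 2: P2: F->1, A->5 (anticipating H). Choose A
Stage 1: P1: O->2, E->5 (anticipating A, H). Choose E
SPE path: E -> A -> H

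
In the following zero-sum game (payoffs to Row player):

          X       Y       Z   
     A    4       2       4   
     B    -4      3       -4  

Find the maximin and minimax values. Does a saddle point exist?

Maximin = 2, Minimax = 3, Saddle: False

Work:
Row minimums: [2, -4] → maximin = 2
Column maximums: [4, 3, 4] → minimax = 3
No saddle point (maximin ≠ minimax). Mixed strategy needed.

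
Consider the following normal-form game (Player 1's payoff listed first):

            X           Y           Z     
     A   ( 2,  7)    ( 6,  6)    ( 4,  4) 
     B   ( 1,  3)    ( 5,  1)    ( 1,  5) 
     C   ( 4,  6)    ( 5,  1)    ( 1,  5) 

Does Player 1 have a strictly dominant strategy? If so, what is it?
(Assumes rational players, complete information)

No strictly dominant strategy exists for Player 1

Work:
A strategy strictly dominates another if it gives a strictly higher payoff against every opponent action. Compare each pair of P1's strategies column-by-column:
  A vs B: [2 vs 1, 6 vs 5, 4 vs 1] → A strictly dominates B
  A vs C: [2 vs 4, 6 vs 5, 4 vs 1] → A does not strictly dominate C (column X: 2 ≤ 4)
  B vs A: [1 vs 2, 5 vs 6, 1 vs 4] → B does not strictly dominate A (column X: 1 ≤ 2)
  B vs C: [1 vs 4, 5 vs 5, 1 vs 1] → B does not strictly dominate C (column X: 1 ≤ 4)
  C vs A: [4 vs 2, 5 vs 6, 1 vs 4] → C does not strictly dominate A (column Y: 5 ≤ 6)
  C vs B: [4 vs 1, 5 vs 5, 1 vs 1] → C does not strictly dominate B (column Y: 5 ≤ 5)
No single strategy strictly dominates all others → no strictly dominant strategy.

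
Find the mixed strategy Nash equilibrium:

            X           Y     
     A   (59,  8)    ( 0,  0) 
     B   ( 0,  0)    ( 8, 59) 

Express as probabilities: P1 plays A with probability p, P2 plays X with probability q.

p = 0.8806, q = 0.1194

Work:
Find probabilities that make opponent indifferent:
P2 chooses q to make P1 indifferent between A and B
P1 chooses p to make P2 indifferent between X and Y
Mixed NE: P1 plays (A: 0.8806, B: 0.1194), P2 plays (X: 0.1194, Y: 0.8806)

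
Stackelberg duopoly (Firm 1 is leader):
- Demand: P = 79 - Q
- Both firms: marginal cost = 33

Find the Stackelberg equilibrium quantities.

q₁* (leader) = 23.0, q₂* (follower) = 11.5

Work:
Follower's reaction: q₂ = (a - c - q₁)/2
Leader substitutes: π₁ = q₁·(a - q₁ - (a-c-q₁)/2 - c)
FOC: q₁* = (79 - 33)/2 = 23.00
Then: q₂* = (79 - 33 - 23.0)/2 = 11.50
Leader has first-mover advantage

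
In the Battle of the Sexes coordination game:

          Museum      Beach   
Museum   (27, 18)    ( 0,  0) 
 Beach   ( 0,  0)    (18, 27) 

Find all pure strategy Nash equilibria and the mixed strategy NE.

Pure NE: (Museum, Museum) and (Beach, Beach); Mixed NE: p = 0.6, q = 0.4

Work:
Check pure NE:
(Museum, Museum): (27, 18) - no unilateral deviation beneficial
(Beach, Beach): (18, 27) - no unilateral deviation beneficial
Mixed NE: P1 plays Museum with p = 0.6, P2 plays Museum with q = 0.4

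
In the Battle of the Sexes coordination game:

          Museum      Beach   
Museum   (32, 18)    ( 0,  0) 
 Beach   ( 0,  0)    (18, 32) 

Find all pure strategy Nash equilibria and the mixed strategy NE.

Pure NE: (Museum, Museum) and (Beach, Beach); Mixed NE: p = 0.64, q = 0.36

Work:
Check pure NE:
(Museum, Museum): (32, 18) - no unilateral deviation beneficial
(Beach, Beach): (18, 32) - no unilateral deviation beneficial
Mixed NE: P1 plays Museum with p = 0.64, P2 plays Museum with q = 0.36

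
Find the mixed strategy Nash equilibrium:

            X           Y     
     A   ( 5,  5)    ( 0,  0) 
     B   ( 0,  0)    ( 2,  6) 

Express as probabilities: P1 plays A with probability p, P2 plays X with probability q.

p = 0.5455, q = 0.2857

Work:
Find probabilities that make opponent indifferent:
P2 chooses q to make P1 indifferent between A and B
P1 chooses p to make P2 indifferent between X and Y
Mixed NE: P1 plays (A: 0.5455, B: 0.4545), P2 plays (X: 0.2857, Y: 0.7143)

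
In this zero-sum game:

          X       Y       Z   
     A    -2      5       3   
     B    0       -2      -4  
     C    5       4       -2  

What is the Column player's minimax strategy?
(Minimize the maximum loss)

Column should play Z, value = 3

Work:
Column player minimizes Row's maximum payoff:
Column X: max payoff to Row = 5
Column Y: max payoff to Row = 5
Column Z: max payoff to Row = 3
Minimum is 3, achieved by column Z.
Minimax strategy: Z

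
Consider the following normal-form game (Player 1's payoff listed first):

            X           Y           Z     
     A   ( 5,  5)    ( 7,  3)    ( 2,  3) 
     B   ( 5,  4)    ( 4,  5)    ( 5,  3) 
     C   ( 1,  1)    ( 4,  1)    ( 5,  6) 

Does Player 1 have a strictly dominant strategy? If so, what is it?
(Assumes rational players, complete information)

No strictly dominant strategy exists for Player 1

Work:
A strategy strictly dominates another if it gives a strictly higher payoff against every opponent action. Compare each pair of P1's strategies column-by-column:
  A vs B: [5 vs 5, 7 vs 4, 2 vs 5] → A does not strictly dominate B (column X: 5 ≤ 5)
  A vs C: [5 vs 1, 7 vs 4, 2 vs 5] → A does not strictly dominate C (column Z: 2 ≤ 5)
  B vs A: [5 vs 5, 4 vs 7, 5 vs 2] → B does not strictly dominate A (column X: 5 ≤ 5)
  B vs C: [5 vs 1, 4 vs 4, 5 vs 5] → B does not strictly dominate C (column Y: 4 ≤ 4)
  C vs A: [1 vs 5, 4 vs 7, 5 vs 2] → C does not strictly dominate A (column X: 1 ≤ 5)
  C vs B: [1 vs 5, 4 vs 4, 5 vs 5] → C does not strictly dominate B (column X: 1 ≤ 5)
No single strategy strictly dominates all others → no strictly dominant strategy.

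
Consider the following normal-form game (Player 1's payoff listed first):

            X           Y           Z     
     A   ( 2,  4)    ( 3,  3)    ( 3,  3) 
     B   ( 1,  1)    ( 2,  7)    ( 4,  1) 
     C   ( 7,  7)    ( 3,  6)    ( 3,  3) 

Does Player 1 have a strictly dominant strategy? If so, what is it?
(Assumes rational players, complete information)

No strictly dominant strategy exists for Player 1

Work:
A strategy strictly dominates another if it gives a strictly higher payoff against every opponent action. Compare each pair of P1's strategies column-by-column:
  A vs B: [2 vs 1, 3 vs 2, 3 vs 4] → A does not strictly dominate B (column Z: 3 ≤ 4)
  A vs C: [2 vs 7, 3 vs 3, 3 vs 3] → A does not strictly dominate C (column X: 2 ≤ 7)
  B vs A: [1 vs 2, 2 vs 3, 4 vs 3] → B does not strictly dominate A (column X: 1 ≤ 2)
  B vs C: [1 vs 7, 2 vs 3, 4 vs 3] → B does not strictly dominate C (column X: 1 ≤ 7)
  C vs A: [7 vs 2, 3 vs 3, 3 vs 3] → C does not strictly dominate A (column Y: 3 ≤ 3)
  C vs B: [7 vs 1, 3 vs 2, 3 vs 4] → C does not strictly dominate B (column Z: 3 ≤ 4)
No single strategy strictly dominates all others → no strictly dominant strategy.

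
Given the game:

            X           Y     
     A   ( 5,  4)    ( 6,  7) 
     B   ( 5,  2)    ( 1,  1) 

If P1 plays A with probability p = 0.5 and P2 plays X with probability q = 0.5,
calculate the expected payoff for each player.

E[P1] = 4.25, E[P2] = 3.5

Work:
E[P1] = p·q·π₁(A,X) + p·(1-q)·π₁(A,Y) + (1-p)·q·π₁(B,X) + (1-p)·(1-q)·π₁(B,Y)
= 0.5·0.5·5 + 0.5·0.5·6 + 0.5·0.5·5 + 0.5·0.5·1
= 4.25

E[P2] = 3.5 (similar calculation)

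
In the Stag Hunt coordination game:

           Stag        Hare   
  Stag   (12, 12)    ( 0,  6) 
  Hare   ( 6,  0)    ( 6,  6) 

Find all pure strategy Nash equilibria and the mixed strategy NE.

Pure NE: (Stag, Stag) and (Hare, Hare); Mixed NE: p = 0.5, q = 0.5

Work:
Check pure NE:
(Stag, Stag): (12, 12) - no unilateral deviation beneficial
(Hare, Hare): (6, 6) - no unilateral deviation beneficial
Mixed NE: P1 plays Stag with p = 0.5, P2 plays Stag with q = 0.5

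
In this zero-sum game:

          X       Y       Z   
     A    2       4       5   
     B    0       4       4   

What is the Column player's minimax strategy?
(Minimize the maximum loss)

Column should play X, value = 2

Work:
Column player minimizes Row's maximum payoff:
Column X: max payoff to Row = 2
Column Y: max payoff to Row = 4
Column Z: max payoff to Row = 5
Minimum is 2, achieved by column X.
Minimax strategy: X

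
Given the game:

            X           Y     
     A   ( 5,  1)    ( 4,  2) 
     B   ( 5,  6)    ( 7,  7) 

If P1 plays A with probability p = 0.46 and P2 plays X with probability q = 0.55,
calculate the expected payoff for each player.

E[P1] = 5.279, E[P2] = 4.15

Work:
E[P1] = p·q·π₁(A,X) + p·(1-q)·π₁(A,Y) + (1-p)·q·π₁(B,X) + (1-p)·(1-q)·π₁(B,Y)
= 0.46·0.55·5 + 0.46·0.45·4 + 0.54·0.55·5 + 0.54·0.45·7
= 5.279

E[P2] = 4.15 (similar calculation)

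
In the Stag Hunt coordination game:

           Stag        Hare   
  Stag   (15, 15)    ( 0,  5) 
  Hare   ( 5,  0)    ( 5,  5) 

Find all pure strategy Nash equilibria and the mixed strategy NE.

Pure NE: (Stag, Stag) and (Hare, Hare); Mixed NE: p = 0.3333, q = 0.3333

Work:
Check pure NE:
(Stag, Stag): (15, 15) - no unilateral deviation beneficial
(Hare, Hare): (5, 5) - no unilateral deviation beneficial
Mixed NE: P1 plays Stag with p = 0.3333, P2 plays Stag with q = 0.3333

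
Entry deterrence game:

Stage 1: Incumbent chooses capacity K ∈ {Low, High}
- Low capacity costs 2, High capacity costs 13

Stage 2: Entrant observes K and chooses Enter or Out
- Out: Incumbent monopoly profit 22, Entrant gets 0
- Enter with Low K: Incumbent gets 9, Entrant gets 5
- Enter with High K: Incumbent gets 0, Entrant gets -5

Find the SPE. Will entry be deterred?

SPE: (High, Enter|Low, Out|High); Entry deterred. Incumbent net profit = 9

Work:
After Low K: Entrant enters (5 > 0)
After High K: Entrant stays out (-5 < 0)
Incumbent: Low → 9−2=7, High → 22−13=9
Incumbent chooses High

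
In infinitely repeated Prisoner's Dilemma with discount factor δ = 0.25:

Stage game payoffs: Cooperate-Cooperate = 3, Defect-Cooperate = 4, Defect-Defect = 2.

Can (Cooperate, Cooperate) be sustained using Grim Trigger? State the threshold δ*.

δ* = 0.5; since δ = 0.25 < 0.5, cooperation cannot be sustained

Work:
For Grim Trigger:
Cooperate forever: 3/(1-δ)
Defect then punished: 4 + 2·δ/(1-δ)
Need: 3/(1-δ) ≥ 4 + 2·δ/(1-δ)
Solving: δ ≥ (T-R)/(T-P) = (4-3)/(4-2) = 0.5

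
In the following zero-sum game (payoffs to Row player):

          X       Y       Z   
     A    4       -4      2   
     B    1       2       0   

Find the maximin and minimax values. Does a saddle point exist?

Maximin = 0, Minimax = 2, Saddle: False

Work:
Row minimums: [-4, 0] → maximin = 0
Column maximums: [4, 2, 2] → minimax = 2
No saddle point (maximin ≠ minimax). Mixed strategy needed.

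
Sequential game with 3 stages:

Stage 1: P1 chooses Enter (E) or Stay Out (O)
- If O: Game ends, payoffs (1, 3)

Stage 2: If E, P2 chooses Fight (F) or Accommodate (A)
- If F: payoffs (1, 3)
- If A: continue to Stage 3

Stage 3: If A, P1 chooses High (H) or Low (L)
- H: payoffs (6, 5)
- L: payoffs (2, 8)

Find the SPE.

SPE: (E, A, H); Outcome (6, 5)

Work:
Stage 3: P1 chooses H (6 vs 2)
Stage 2: P2: F->3, A->5 (anticipating H). Choose A
Stage 1: P1: O->1, E->6 (anticipating A, H). Choose E
SPE path: E -> A -> H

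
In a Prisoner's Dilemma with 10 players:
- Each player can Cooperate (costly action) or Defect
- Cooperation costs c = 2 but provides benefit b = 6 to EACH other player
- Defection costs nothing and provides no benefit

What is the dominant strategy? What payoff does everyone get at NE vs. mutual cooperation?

Dominant: Defect; NE payoff = 0; Coop payoff = 52

Work:
Defect dominates (saves cost c = 2, benefit to others is external)
NE: All defect → everyone gets 0
If all cooperate: each receives (9)×6 - 2 = 52
Social dilemma: 52 > 0 but NE gives 0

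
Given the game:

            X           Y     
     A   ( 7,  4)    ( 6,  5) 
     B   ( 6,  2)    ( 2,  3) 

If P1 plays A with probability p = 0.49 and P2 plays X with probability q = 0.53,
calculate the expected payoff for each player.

E[P1] = 5.3009, E[P2] = 3.45

Work:
E[P1] = p·q·π₁(A,X) + p·(1-q)·π₁(A,Y) + (1-p)·q·π₁(B,X) + (1-p)·(1-q)·π₁(B,Y)
= 0.49·0.53·7 + 0.49·0.47·6 + 0.51·0.53·6 + 0.51·0.47·2
= 5.3009

E[P2] = 3.45 (similar calculation)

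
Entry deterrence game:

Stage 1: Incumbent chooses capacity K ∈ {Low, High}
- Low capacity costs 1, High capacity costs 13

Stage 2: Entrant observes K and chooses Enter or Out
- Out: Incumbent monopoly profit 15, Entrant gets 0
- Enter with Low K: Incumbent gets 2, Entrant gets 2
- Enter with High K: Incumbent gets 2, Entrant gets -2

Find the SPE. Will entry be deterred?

SPE: (High, Enter|Low, Out|High); Entry deterred. Incumbent net profit = 2

Work:
After Low K: Entrant enters (2 > 0)
After High K: Entrant stays out (-2 < 0)
Incumbent: Low → 2−1=1, High → 15−13=2
Incumbent chooses High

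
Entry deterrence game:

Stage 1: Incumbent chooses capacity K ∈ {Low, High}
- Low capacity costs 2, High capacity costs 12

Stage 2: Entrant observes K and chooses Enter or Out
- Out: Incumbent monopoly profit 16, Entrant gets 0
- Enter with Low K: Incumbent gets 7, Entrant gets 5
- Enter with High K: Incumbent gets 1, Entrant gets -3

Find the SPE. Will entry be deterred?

SPE: (Low, Enter|Low, Out|High); Entry not deterred. Incumbent net profit = 5, Entrant gets 5

Work:
After Low K: Entrant enters (5 > 0)
After High K: Entrant stays out (-3 < 0)
Incumbent: Low → 7−2=5, High → 16−12=4
Incumbent chooses Low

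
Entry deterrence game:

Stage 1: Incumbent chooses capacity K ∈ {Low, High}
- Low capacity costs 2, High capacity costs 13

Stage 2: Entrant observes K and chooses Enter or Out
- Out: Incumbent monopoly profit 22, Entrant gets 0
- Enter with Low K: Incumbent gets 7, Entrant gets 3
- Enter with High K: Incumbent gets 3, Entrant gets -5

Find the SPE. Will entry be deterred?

SPE: (High, Enter|Low, Out|High); Entry deterred. Incumbent net profit = 9

Work:
After Low K: Entrant enters (3 > 0)
After High K: Entrant stays out (-5 < 0)
Incumbent: Low → 7−2=5, High → 22−13=9
Incumbent chooses High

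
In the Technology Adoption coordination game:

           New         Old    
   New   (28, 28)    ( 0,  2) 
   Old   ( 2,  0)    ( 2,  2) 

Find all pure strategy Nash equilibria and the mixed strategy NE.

Pure NE: (New, New) and (Old, Old); Mixed NE: p = 0.0714, q = 0.0714

Work:
Check pure NE:
(New, New): (28, 28) - no unilateral deviation beneficial
(Old, Old): (2, 2) - no unilateral deviation beneficial
Mixed NE: P1 plays New with p = 0.0714, P2 plays New with q = 0.0714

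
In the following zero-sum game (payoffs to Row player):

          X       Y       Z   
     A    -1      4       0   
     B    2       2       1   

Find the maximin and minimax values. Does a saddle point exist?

Maximin = 1, Minimax = 1, Saddle: True

Work:
Row minimums: [-1, 1] → maximin = 1
Column maximums: [2, 4, 1] → minimax = 1
Saddle point exists! Game value = 1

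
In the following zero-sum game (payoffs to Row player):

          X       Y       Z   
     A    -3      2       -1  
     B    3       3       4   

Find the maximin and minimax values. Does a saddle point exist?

Maximin = 3, Minimax = 3, Saddle: True

Work:
Row minimums: [-3, 3] → maximin = 3
Column maximums: [3, 3, 4] → minimax = 3
Saddle point exists! Game value = 3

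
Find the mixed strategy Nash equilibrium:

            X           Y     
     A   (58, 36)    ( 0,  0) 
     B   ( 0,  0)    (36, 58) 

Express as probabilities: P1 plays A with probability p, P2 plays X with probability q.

p = 0.617, q = 0.383

Work:
Find probabilities that make opponent indifferent:
P2 chooses q to make P1 indifferent between A and B
P1 chooses p to make P2 indifferent between X and Y
Mixed NE: P1 plays (A: 0.617, B: 0.383), P2 plays (X: 0.383, Y: 0.617)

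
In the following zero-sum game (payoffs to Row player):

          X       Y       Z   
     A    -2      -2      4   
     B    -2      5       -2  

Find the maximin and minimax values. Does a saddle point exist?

Maximin = -2, Minimax = -2, Saddle: True

Work:
Row minimums: [-2, -2] → maximin = -2
Column maximums: [-2, 5, 4] → minimax = -2
Saddle point exists! Game value = -2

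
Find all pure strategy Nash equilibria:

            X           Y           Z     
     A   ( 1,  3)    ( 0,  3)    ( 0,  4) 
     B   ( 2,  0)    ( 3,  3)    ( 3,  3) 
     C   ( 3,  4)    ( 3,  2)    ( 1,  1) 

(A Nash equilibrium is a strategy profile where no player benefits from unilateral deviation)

Nash equilibrium: (B, Y), (B, Z), (C, X)

Work:
Best responses:
  P1 vs X: payoffs [1, 2, 3] → best response C (payoff 3)
  P1 vs Y: payoffs [0, 3, 3] → best response B/C (payoff 3)
  P1 vs Z: payoffs [0, 3, 1] → best response B (payoff 3)
  P2 vs A: payoffs [3, 3, 4] → best response Z (payoff 4)
  P2 vs B: payoffs [0, 3, 3] → best response Y/Z (payoff 3)
  P2 vs C: payoffs [4, 2, 1] → best response X (payoff 4)
Mutual best responses: (B,Y), (B,Z), (C,X) → Nash equilibria.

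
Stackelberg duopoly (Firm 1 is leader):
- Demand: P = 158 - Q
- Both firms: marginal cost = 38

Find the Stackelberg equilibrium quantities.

q₁* (leader) = 60.0, q₂* (follower) = 30.0

Work:
Follower's reaction: q₂ = (a - c - q₁)/2
Leader substitutes: π₁ = q₁·(a - q₁ - (a-c-q₁)/2 - c)
FOC: q₁* = (158 - 38)/2 = 60.00
Then: q₂* = (158 - 38 - 60.0)/2 = 30.00
Leader has first-mover advantage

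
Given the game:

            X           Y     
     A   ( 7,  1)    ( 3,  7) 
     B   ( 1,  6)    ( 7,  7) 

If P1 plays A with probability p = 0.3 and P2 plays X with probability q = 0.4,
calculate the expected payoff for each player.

E[P1] = 4.6, E[P2] = 6.0

Work:
E[P1] = p·q·π₁(A,X) + p·(1-q)·π₁(A,Y) + (1-p)·q·π₁(B,X) + (1-p)·(1-q)·π₁(B,Y)
= 0.3·0.4·7 + 0.3·0.6·3 + 0.7·0.4·1 + 0.7·0.6·7
= 4.6

E[P2] = 6.0 (similar calculation)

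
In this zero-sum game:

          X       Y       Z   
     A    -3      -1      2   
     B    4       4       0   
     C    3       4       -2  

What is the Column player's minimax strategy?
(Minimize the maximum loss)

Column should play Z, value = 2

Work:
Column player minimizes Row's maximum payoff:
Column X: max payoff to Row = 4
Column Y: max payoff to Row = 4
Column Z: max payoff to Row = 2
Minimum is 2, achieved by column Z.
Minimax strategy: Z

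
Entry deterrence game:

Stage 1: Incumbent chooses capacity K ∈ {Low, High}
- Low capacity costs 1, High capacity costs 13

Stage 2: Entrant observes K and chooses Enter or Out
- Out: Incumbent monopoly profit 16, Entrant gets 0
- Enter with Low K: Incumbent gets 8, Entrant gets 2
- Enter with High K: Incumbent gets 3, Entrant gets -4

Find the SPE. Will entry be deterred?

SPE: (Low, Enter|Low, Out|High); Entry not deterred. Incumbent net profit = 7, Entrant gets 2

Work:
After Low K: Entrant enters (2 > 0)
After High K: Entrant stays out (-4 < 0)
Incumbent: Low → 8−1=7, High → 16−13=3
Incumbent chooses Low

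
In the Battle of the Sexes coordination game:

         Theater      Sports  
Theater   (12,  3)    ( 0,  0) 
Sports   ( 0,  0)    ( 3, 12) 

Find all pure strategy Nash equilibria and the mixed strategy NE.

Pure NE: (Theater, Theater) and (Sports, Sports); Mixed NE: p = 0.8, q = 0.2

Work:
Check pure NE:
(Theater, Theater): (12, 3) - no unilateral deviation beneficial
(Sports, Sports): (3, 12) - no unilateral deviation beneficial
Mixed NE: P1 plays Theater with p = 0.8, P2 plays Theater with q = 0.2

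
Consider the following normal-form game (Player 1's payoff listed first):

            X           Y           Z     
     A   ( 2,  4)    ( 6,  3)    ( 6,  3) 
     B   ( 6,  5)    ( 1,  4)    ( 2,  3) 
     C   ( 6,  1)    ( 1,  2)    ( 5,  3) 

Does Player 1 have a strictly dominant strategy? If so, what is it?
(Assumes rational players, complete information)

No strictly dominant strategy exists for Player 1

Work:
A strategy strictly dominates another if it gives a strictly higher payoff against every opponent action. Compare each pair of P1's strategies column-by-column:
  A vs B: [2 vs 6, 6 vs 1, 6 vs 2] → A does not strictly dominate B (column X: 2 ≤ 6)
  A vs C: [2 vs 6, 6 vs 1, 6 vs 5] → A does not strictly dominate C (column X: 2 ≤ 6)
  B vs A: [6 vs 2, 1 vs 6, 2 vs 6] → B does not strictly dominate A (column Y: 1 ≤ 6)
  B vs C: [6 vs 6, 1 vs 1, 2 vs 5] → B does not strictly dominate C (column X: 6 ≤ 6)
  C vs A: [6 vs 2, 1 vs 6, 5 vs 6] → C does not strictly dominate A (column Y: 1 ≤ 6)
  C vs B: [6 vs 6, 1 vs 1, 5 vs 2] → C does not strictly dominate B (column X: 6 ≤ 6)
No single strategy strictly dominates all others → no strictly dominant strategy.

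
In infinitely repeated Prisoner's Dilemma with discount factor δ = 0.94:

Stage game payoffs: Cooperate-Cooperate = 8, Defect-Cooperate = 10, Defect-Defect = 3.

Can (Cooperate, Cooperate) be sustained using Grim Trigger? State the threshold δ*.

δ* = 0.2857; since δ = 0.94 ≥ 0.2857, cooperation can be sustained

Work:
For Grim Trigger:
Cooperate forever: 8/(1-δ)
Defect then punished: 10 + 3·δ/(1-δ)
Need: 8/(1-δ) ≥ 10 + 3·δ/(1-δ)
Solving: δ ≥ (T-R)/(T-P) = (10-8)/(10-3) = 0.2857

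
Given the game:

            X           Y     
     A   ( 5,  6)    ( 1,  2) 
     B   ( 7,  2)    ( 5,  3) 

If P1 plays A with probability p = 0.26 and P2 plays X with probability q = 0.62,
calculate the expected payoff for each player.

E[P1] = 5.5224, E[P2] = 2.926

Work:
E[P1] = p·q·π₁(A,X) + p·(1-q)·π₁(A,Y) + (1-p)·q·π₁(B,X) + (1-p)·(1-q)·π₁(B,Y)
= 0.26·0.62·5 + 0.26·0.38·1 + 0.74·0.62·7 + 0.74·0.38·5
= 5.5224

E[P2] = 2.926 (similar calculation)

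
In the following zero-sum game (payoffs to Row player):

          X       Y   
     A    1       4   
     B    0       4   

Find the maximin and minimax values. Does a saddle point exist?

Maximin = 1, Minimax = 1, Saddle: True

Work:
Row minimums: [1, 0] → maximin = 1
Column maximums: [1, 4] → minimax = 1
Saddle point exists! Game value = 1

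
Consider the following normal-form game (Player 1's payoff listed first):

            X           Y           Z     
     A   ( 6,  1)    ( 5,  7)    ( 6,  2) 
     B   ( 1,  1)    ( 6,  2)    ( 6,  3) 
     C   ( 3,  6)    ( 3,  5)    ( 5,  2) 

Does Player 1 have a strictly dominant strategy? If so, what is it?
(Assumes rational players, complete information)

No strictly dominant strategy exists for Player 1

Work:
A strategy strictly dominates another if it gives a strictly higher payoff against every opponent action. Compare each pair of P1's strategies column-by-column:
  A vs B: [6 vs 1, 5 vs 6, 6 vs 6] → A does not strictly dominate B (column Y: 5 ≤ 6)
  A vs C: [6 vs 3, 5 vs 3, 6 vs 5] → A strictly dominates C
  B vs A: [1 vs 6, 6 vs 5, 6 vs 6] → B does not strictly dominate A (column X: 1 ≤ 6)
  B vs C: [1 vs 3, 6 vs 3, 6 vs 5] → B does not strictly dominate C (column X: 1 ≤ 3)
  C vs A: [3 vs 6, 3 vs 5, 5 vs 6] → C does not strictly dominate A (column X: 3 ≤ 6)
  C vs B: [3 vs 1, 3 vs 6, 5 vs 6] → C does not strictly dominate B (column Y: 3 ≤ 6)
No single strategy strictly dominates all others → no strictly dominant strategy.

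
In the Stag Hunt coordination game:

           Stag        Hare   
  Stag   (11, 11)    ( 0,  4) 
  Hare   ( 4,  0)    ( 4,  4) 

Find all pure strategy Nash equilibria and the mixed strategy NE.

Pure NE: (Stag, Stag) and (Hare, Hare); Mixed NE: p = 0.3636, q = 0.3636

Work:
Check pure NE:
(Stag, Stag): (11, 11) - no unilateral deviation beneficial
(Hare, Hare): (4, 4) - no unilateral deviation beneficial
Mixed NE: P1 plays Stag with p = 0.3636, P2 plays Stag with q = 0.3636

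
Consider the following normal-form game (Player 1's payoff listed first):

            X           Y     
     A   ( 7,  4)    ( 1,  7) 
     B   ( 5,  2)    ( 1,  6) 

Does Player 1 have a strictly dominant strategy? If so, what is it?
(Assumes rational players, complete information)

No strictly dominant strategy exists for Player 1

Work:
A strategy strictly dominates another if it gives a strictly higher payoff against every opponent action. Compare each pair of P1's strategies column-by-column:
  A vs B: [7 vs 5, 1 vs 1] → A does not strictly dominate B (column Y: 1 ≤ 1)
  B vs A: [5 vs 7, 1 vs 1] → B does not strictly dominate A (column X: 5 ≤ 7)
No single strategy strictly dominates all others → no strictly dominant strategy.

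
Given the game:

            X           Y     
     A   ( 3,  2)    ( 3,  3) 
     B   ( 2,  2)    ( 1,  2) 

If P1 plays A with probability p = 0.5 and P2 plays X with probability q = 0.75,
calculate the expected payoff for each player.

E[P1] = 2.375, E[P2] = 2.125

Work:
E[P1] = p·q·π₁(A,X) + p·(1-q)·π₁(A,Y) + (1-p)·q·π₁(B,X) + (1-p)·(1-q)·π₁(B,Y)
= 0.5·0.75·3 + 0.5·0.25·3 + 0.5·0.75·2 + 0.5·0.25·1
= 2.375

E[P2] = 2.125 (similar calculation)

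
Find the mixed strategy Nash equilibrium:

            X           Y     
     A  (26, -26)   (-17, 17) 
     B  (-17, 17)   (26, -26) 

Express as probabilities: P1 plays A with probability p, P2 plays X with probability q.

p = 0.5, q = 0.5

Work:
Find probabilities that make opponent indifferent:
P2 chooses q to make P1 indifferent between A and B
P1 chooses p to make P2 indifferent between X and Y
Mixed NE: P1 plays (A: 0.5, B: 0.5), P2 plays (X: 0.5, Y: 0.5)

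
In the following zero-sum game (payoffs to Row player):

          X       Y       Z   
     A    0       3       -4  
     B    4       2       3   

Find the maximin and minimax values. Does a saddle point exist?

Maximin = 2, Minimax = 3, Saddle: False

Work:
Row minimums: [-4, 2] → maximin = 2
Column maximums: [4, 3, 3] → minimax = 3
No saddle point (maximin ≠ minimax). Mixed strategy needed.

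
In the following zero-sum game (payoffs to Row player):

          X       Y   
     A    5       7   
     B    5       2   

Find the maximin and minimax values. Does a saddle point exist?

Maximin = 5, Minimax = 5, Saddle: True

Work:
Row minimums: [5, 2] → maximin = 5
Column maximums: [5, 7] → minimax = 5
Saddle point exists! Game value = 5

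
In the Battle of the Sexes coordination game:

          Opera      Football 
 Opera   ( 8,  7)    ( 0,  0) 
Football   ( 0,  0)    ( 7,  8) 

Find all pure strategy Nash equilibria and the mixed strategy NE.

Pure NE: (Opera, Opera) and (Football, Football); Mixed NE: p = 0.5333, q = 0.4667

Work:
Check pure NE:
(Opera, Opera): (8, 7) - no unilateral deviation beneficial
(Football, Football): (7, 8) - no unilateral deviation beneficial
Mixed NE: P1 plays Opera with p = 0.5333, P2 plays Opera with q = 0.4667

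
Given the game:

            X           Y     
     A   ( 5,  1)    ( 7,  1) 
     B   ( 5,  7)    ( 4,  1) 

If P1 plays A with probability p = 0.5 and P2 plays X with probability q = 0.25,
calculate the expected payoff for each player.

E[P1] = 5.375, E[P2] = 1.75

Work:
E[P1] = p·q·π₁(A,X) + p·(1-q)·π₁(A,Y) + (1-p)·q·π₁(B,X) + (1-p)·(1-q)·π₁(B,Y)
= 0.5·0.25·5 + 0.5·0.75·7 + 0.5·0.25·5 + 0.5·0.75·4
= 5.375

E[P2] = 1.75 (similar calculation)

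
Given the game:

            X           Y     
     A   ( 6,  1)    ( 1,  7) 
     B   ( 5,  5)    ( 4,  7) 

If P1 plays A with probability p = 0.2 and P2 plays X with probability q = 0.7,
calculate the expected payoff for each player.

E[P1] = 4.66, E[P2] = 5.04

Work:
E[P1] = p·q·π₁(A,X) + p·(1-q)·π₁(A,Y) + (1-p)·q·π₁(B,X) + (1-p)·(1-q)·π₁(B,Y)
= 0.2·0.7·6 + 0.2·0.3·1 + 0.8·0.7·5 + 0.8·0.3·4
= 4.66

E[P2] = 5.04 (similar calculation)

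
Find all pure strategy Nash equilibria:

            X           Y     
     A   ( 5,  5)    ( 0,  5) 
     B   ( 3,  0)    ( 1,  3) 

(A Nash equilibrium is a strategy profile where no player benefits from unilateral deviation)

Nash equilibrium: (A, X), (B, Y)

Work:
Best responses:
  P1 vs X: payoffs [5, 3] → best response A (payoff 5)
  P1 vs Y: payoffs [0, 1] → best response B (payoff 1)
  P2 vs A: payoffs [5, 5] → best response X/Y (payoff 5)
  P2 vs B: payoffs [0, 3] → best response Y (payoff 3)
Mutual best responses: (A,X), (B,Y) → Nash equilibria.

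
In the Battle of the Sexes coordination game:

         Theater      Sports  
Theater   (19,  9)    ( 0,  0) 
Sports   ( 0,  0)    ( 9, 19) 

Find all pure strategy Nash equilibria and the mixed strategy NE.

Pure NE: (Theater, Theater) and (Sports, Sports); Mixed NE: p = 0.6786, q = 0.3214

Work:
Check pure NE:
(Theater, Theater): (19, 9) - no unilateral deviation beneficial
(Sports, Sports): (9, 19) - no unilateral deviation beneficial
Mixed NE: P1 plays Theater with p = 0.6786, P2 plays Theater with q = 0.3214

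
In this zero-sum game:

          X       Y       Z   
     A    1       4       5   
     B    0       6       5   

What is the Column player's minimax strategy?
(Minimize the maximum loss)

Column should play X, value = 1

Work:
Column player minimizes Row's maximum payoff:
Column X: max payoff to Row = 1
Column Y: max payoff to Row = 6
Column Z: max payoff to Row = 5
Minimum is 1, achieved by column X.
Minimax strategy: X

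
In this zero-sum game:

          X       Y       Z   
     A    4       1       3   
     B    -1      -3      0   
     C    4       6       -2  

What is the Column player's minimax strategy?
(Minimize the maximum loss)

Column should play Z, value = 3

Work:
Column player minimizes Row's maximum payoff:
Column X: max payoff to Row = 4
Column Y: max payoff to Row = 6
Column Z: max payoff to Row = 3
Minimum is 3, achieved by column Z.
Minimax strategy: Z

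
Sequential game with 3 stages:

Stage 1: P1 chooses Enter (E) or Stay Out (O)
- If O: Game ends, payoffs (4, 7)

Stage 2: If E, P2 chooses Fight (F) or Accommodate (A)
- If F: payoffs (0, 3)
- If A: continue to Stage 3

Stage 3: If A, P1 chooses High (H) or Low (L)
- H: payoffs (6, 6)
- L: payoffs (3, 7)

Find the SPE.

SPE: (E, A, H); Outcome (6, 6)

Work:
Stage 3: P1 chooses H (6 vs 3)
Stage 2: P2: F->3, A->6 (anticipating H). Choose A
Stage 1: P1: O->4, E->6 (anticipating A, H). Choose E
SPE path: E -> A -> H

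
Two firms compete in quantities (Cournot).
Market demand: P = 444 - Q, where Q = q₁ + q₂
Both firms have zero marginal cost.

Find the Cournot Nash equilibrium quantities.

q₁* = q₂* = 148.0; P* = 148.0

Work:
Profit: π_i = P·q_i = (a - q_i - q_j)·q_i
FOC: ∂π_i/∂q_i = a - 2q_i - q_j = 0
Reaction function: q_i = (444 - q_j)/2
Symmetry: q* = 444/3 = 148.0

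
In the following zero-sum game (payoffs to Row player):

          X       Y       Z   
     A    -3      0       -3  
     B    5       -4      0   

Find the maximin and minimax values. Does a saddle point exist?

Maximin = -3, Minimax = 0, Saddle: False

Work:
Row minimums: [-3, -4] → maximin = -3
Column maximums: [5, 0, 0] → minimax = 0
No saddle point (maximin ≠ minimax). Mixed strategy needed.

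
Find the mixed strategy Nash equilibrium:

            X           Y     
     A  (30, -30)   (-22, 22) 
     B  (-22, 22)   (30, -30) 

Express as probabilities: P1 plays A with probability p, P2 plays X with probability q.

p = 0.5, q = 0.5

Work:
Find probabilities that make opponent indifferent:
P2 chooses q to make P1 indifferent between A and B
P1 chooses p to make P2 indifferent between X and Y
Mixed NE: P1 plays (A: 0.5, B: 0.5), P2 plays (X: 0.5, Y: 0.5)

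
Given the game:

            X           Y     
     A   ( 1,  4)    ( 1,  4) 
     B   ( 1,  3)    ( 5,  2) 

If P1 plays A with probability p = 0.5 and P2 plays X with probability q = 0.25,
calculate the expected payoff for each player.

E[P1] = 2.5, E[P2] = 3.125

Work:
E[P1] = p·q·π₁(A,X) + p·(1-q)·π₁(A,Y) + (1-p)·q·π₁(B,X) + (1-p)·(1-q)·π₁(B,Y)
= 0.5·0.25·1 + 0.5·0.75·1 + 0.5·0.25·1 + 0.5·0.75·5
= 2.5

E[P2] = 3.125 (similar calculation)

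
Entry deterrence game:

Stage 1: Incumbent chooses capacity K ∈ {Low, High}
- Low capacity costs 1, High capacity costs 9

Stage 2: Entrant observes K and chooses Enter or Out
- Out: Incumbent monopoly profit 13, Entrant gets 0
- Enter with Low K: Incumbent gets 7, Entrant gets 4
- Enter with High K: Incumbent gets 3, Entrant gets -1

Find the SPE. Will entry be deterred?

SPE: (Low, Enter|Low, Out|High); Entry not deterred. Incumbent net profit = 6, Entrant gets 4

Work:
After Low K: Entrant enters (4 > 0)
After High K: Entrant stays out (-1 < 0)
Incumbent: Low → 7−1=6, High → 13−9=4
Incumbent chooses Low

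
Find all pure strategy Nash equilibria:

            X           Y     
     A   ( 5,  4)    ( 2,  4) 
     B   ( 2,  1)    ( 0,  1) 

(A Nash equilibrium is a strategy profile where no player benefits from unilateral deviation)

Nash equilibrium: (A, X), (A, Y)

Work:
Best responses:
  P1 vs X: payoffs [5, 2] → best response A (payoff 5)
  P1 vs Y: payoffs [2, 0] → best response A (payoff 2)
  P2 vs A: payoffs [4, 4] → best response X/Y (payoff 4)
  P2 vs B: payoffs [1, 1] → best response X/Y (payoff 1)
Mutual best responses: (A,X), (A,Y) → Nash equilibria.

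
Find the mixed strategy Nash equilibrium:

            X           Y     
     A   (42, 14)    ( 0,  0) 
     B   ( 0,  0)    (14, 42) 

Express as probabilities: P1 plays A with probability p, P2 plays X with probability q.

p = 0.75, q = 0.25

Work:
Find probabilities that make opponent indifferent:
P2 chooses q to make P1 indifferent between A and B
P1 chooses p to make P2 indifferent between X and Y
Mixed NE: P1 plays (A: 0.75, B: 0.25), P2 plays (X: 0.25, Y: 0.75)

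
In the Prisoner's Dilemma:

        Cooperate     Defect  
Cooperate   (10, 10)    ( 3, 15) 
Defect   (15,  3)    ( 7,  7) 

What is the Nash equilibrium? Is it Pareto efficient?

(Defect, Defect) is NE; not Pareto efficient

Work:
Defect dominates Cooperate for both players:
If P2 cooperates: Defect (15) > Cooperate (10)
If P2 defects: Defect (7) > Cooperate (3)
NE: (Defect, Defect) with payoff (7, 7)
But (Cooperate, Cooperate) = (10, 10) Pareto dominates (7, 7)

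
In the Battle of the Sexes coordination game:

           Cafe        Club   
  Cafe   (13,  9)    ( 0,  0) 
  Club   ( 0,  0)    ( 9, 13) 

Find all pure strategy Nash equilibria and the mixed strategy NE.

Pure NE: (Cafe, Cafe) and (Club, Club); Mixed NE: p = 0.5909, q = 0.4091

Work:
Check pure NE:
(Cafe, Cafe): (13, 9) - no unilateral deviation beneficial
(Club, Club): (9, 13) - no unilateral deviation beneficial
Mixed NE: P1 plays Cafe with p = 0.5909, P2 plays Cafe with q = 0.4091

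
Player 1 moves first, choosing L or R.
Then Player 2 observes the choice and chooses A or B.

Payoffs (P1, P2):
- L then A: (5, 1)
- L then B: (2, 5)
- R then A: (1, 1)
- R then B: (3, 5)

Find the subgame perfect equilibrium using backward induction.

P1 plays R, P2 plays B after L and B after R; Payoff (3, 5)

Work:
Backward induction:
After L: P2 chooses B → P1 gets 2
After R: P2 chooses B → P1 gets 3
P1 chooses R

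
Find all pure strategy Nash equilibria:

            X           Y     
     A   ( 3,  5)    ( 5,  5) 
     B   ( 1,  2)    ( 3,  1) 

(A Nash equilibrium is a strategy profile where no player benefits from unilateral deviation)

Nash equilibrium: (A, X), (A, Y)

Work:
Best responses:
  P1 vs X: payoffs [3, 1] → best response A (payoff 3)
  P1 vs Y: payoffs [5, 3] → best response A (payoff 5)
  P2 vs A: payoffs [5, 5] → best response X/Y (payoff 5)
  P2 vs B: payoffs [2, 1] → best response X (payoff 2)
Mutual best responses: (A,X), (A,Y) → Nash equilibria.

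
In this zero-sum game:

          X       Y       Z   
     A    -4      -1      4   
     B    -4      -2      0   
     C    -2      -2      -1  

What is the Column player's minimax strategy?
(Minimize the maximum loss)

Column should play X, value = -2

Work:
Column player minimizes Row's maximum payoff:
Column X: max payoff to Row = -2
Column Y: max payoff to Row = -1
Column Z: max payoff to Row = 4
Minimum is -2, achieved by column X.
Minimax strategy: X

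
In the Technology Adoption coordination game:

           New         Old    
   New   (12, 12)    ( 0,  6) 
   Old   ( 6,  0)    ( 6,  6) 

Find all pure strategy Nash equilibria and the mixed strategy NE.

Pure NE: (New, New) and (Old, Old); Mixed NE: p = 0.5, q = 0.5

Work:
Check pure NE:
(New, New): (12, 12) - no unilateral deviation beneficial
(Old, Old): (6, 6) - no unilateral deviation beneficial
Mixed NE: P1 plays New with p = 0.5, P2 plays New with q = 0.5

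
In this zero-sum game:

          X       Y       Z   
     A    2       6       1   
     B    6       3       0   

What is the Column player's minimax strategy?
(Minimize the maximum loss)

Column should play Z, value = 1

Work:
Column player minimizes Row's maximum payoff:
Column X: max payoff to Row = 6
Column Y: max payoff to Row = 6
Column Z: max payoff to Row = 1
Minimum is 1, achieved by column Z.
Minimax strategy: Z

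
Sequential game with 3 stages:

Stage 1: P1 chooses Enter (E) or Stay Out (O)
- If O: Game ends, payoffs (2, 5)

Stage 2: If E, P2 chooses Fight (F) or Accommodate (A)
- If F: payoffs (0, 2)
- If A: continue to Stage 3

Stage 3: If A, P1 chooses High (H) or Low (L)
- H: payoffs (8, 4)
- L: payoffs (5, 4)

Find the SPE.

SPE: (E, A, H); Outcome (8, 4)

Work:
Stage 3: P1 chooses H (8 vs 5)
Stage 2: P2: F->2, A->4 (anticipating H). Choose A
Stage 1: P1: O->2, E->8 (anticipating A, H). Choose E
SPE path: E -> A -> H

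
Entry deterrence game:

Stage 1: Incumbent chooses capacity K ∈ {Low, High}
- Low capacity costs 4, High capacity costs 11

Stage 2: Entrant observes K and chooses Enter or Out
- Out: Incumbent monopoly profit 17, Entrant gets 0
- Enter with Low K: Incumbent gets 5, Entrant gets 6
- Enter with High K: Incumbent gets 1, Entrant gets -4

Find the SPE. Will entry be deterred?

SPE: (High, Enter|Low, Out|High); Entry deterred. Incumbent net profit = 6

Work:
After Low K: Entrant enters (6 > 0)
After High K: Entrant stays out (-4 < 0)
Incumbent: Low → 5−4=1, High → 17−11=6
Incumbent chooses High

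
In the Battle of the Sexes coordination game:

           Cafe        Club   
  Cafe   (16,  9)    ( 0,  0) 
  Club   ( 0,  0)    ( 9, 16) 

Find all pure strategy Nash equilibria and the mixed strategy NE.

Pure NE: (Cafe, Cafe) and (Club, Club); Mixed NE: p = 0.64, q = 0.36

Work:
Check pure NE:
(Cafe, Cafe): (16, 9) - no unilateral deviation beneficial
(Club, Club): (9, 16) - no unilateral deviation beneficial
Mixed NE: P1 plays Cafe with p = 0.64, P2 plays Cafe with q = 0.36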